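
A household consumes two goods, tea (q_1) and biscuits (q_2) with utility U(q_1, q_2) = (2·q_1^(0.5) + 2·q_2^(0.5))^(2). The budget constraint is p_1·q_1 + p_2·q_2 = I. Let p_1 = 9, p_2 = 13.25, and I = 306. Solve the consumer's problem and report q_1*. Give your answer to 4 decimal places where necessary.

q_1* = 20.2472

MRS = MU_q_1/MU_q_2 = (q_2/q_1)^(0.5). Set equal to p_1/p_2.
Hence q_2/q_1 = (p_1/p_2)^(1/(0.5)), i.e. raised to the 2 power.
Substitute q_2 = (q_2/q_1)·q_1 into the budget: q_1* = I/(p_1 + p_2·(q_2/q_1)).
Numerically q_2/q_1 = 0.461374, so q_1* = 306/(9 + 13.25·0.461374) = 20.2472.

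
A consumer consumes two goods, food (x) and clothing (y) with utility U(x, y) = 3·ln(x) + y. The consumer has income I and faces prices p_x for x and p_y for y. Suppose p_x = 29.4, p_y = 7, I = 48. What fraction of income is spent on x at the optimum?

So x*(p_x,p_y) = 3·p_y/p_x, independent of income; and y* = (I − 3·p_y)/p_y.
At the given prices: x* = 3·7/29.4 = 0.7143, and y* = 3.8571.
Expenditure on x: 29.4·0.7143 = 21; share = 0.4375.

share on x = 0.4375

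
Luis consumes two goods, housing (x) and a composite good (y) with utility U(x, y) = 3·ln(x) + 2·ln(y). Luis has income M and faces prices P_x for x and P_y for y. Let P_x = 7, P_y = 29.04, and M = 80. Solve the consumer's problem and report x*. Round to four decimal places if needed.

Tangency: MRS = (3/2)·y/x = P_x/P_y.
Rearranging, P_y·y = (2/3)·P_x·x. Substituting into the budget gives P_x·x·(1 + (2/3)) = M.
Demand: x*(P_x,P_y,M) = 0.6·M/P_x and y* = 0.4·M/P_y.
At P_x=7, P_y=29.04, M=80: x* = 0.6·80/7 = 6.8571.

x* = 6.8571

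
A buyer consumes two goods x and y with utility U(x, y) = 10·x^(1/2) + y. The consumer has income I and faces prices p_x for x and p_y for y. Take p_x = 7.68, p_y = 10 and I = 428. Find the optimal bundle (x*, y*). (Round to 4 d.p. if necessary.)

Utility is quasi-linear in y; the FOC for x is 5/√x = p_x/p_y.
Solve: √x = 5·p_y/p_x, so x*(p_x,p_y) = (5·p_y/p_x)², and y* = (I − p_x·x*)/p_y.
Plugging in: x* = (5·10/7.68)² = 42.3855, y* = 10.2479.

x* = 42.3855, y* = 10.2479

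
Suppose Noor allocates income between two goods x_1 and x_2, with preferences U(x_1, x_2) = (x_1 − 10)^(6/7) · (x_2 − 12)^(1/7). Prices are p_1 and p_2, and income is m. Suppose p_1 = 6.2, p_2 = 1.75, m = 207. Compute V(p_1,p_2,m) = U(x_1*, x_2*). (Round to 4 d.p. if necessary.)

MRS = 6·(x_2−12)/(x_1−10). Tangency with p_1/p_2 gives x_2−12 = (1/6)·(p_1/p_2)·(x_1−10).
After buying the subsistence bundle (10, 12), a share 6/7 of the remaining income goes to x_1: x_1* = 10 + 6/7·(m − 10p_1 − 12p_2)/p_1.
Discretionary income = 207 − 10·6.2 − 12·1.75 = 124; x_1* = 10 + 6/7·124/6.2 = 27.1429; x_2* = 12 + 1/7·124/1.75 = 22.1224.
Utility at the optimum: U(27.1429, 22.1224) = 15.9.

V = 15.9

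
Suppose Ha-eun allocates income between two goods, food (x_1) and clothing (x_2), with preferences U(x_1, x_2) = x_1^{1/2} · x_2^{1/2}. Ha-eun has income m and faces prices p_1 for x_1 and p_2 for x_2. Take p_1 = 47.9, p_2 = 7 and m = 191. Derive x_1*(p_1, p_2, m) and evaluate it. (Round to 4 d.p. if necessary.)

The MRS is x_2/x_1. Set MRS = p_1/p_2.
Rearranging, p_2·x_2 = p_1·x_1. Substituting into the budget gives p_1·x_1·(1 + 1) = m.
Demand: x_1*(p_1,p_2,m) = 0.5·m/p_1 and x_2* = 0.5·m/p_2.
At p_1=47.9, p_2=7, m=191: x_1* = 0.5·191/47.9 = 1.9937.

x_1* = 1.9937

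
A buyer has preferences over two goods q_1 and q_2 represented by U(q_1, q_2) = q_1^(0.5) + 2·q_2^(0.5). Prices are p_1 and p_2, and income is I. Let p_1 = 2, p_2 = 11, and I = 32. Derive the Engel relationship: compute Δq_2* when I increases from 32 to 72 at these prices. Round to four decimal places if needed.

From the CES first-order condition, (1/2)·(q_2/q_1)^(0.5) = p_1/p_2.
Hence q_2/q_1 = (2·p_1/p_2)^(1/(0.5)), i.e. raised to the 2 power.
Substitute q_2 = (q_2/q_1)·q_1 into the budget: q_1* = I/(p_1 + p_2·(q_2/q_1)).
Numerically q_2/q_1 = 0.132231, so q_1* = 32/(2 + 11·0.132231) = 9.2632 and q_2* = 0.132231·9.2632 = 1.2249.
At I' = 72: q_2* = 2.756. Change: 2.756 − 1.2249 = 1.5311.

Δq_2* = 1.5311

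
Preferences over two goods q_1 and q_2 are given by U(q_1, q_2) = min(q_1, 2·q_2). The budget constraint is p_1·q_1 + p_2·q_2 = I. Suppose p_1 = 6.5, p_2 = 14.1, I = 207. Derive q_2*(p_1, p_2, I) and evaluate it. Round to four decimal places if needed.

q_2* = 7.6384

With perfect complements, no substitution: consume in ratio q_1:q_2 = 2:1.
Budget: p_1·q_1 + p_2·(1/2)·q_1 = I, so (2·p_1 + p_2)·q_1 = 2·I.
Demand: q_1*(p_1,p_2,I) = 2·I/(2·p_1 + p_2), q_2* = I/(2·p_1 + p_2).
Here 2·6.5 + 14.1 = 27.1, giving q_2* = 7.6384.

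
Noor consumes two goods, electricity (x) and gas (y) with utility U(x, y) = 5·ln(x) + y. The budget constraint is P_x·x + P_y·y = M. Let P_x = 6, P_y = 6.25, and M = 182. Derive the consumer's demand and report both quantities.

x* = 5.2083, y* = 24.12

MU_x = 5/x, MU_y = 1. Tangency: 5/x = P_x/P_y.
So x*(P_x,P_y) = 5·P_y/P_x, independent of income; and y* = (M − 5·P_y)/P_y.
At the given prices: x* = 5·6.25/6 = 5.2083, and y* = 24.12.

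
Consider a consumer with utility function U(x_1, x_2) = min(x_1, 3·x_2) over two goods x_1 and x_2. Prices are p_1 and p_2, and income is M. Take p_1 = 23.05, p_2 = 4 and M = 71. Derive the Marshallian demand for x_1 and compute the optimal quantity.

x_1* = 2.9118

Leontief preferences: the optimum is at the kink where x_1/3 = x_2/1, i.e. x_2 = (1/3)·x_1.
Budget: p_1·x_1 + p_2·(1/3)·x_1 = M, so (3·p_1 + p_2)·x_1 = 3·M.
Demand: x_1*(p_1,p_2,M) = 3·M/(3·p_1 + p_2), x_2* = M/(3·p_1 + p_2).
Here 3·23.05 + 4 = 73.15, giving x_1* = 2.9118.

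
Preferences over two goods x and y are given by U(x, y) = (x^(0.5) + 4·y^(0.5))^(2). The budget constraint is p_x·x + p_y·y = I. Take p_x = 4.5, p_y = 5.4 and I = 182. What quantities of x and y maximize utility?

x* = 2.8217, y* = 31.3523

From the CES first-order condition, (1/4)·(y/x)^(0.5) = p_x/p_y.
Solve for the ratio: y/x = [4·p_x/p_y]^(2).
Substitute y = (y/x)·x into the budget: x* = I/(p_x + p_y·(y/x)).
Numerically y/x = 11.111111, so x* = 182/(4.5 + 5.4·11.111111) = 2.8217 and y* = 11.111111·2.8217 = 31.3523.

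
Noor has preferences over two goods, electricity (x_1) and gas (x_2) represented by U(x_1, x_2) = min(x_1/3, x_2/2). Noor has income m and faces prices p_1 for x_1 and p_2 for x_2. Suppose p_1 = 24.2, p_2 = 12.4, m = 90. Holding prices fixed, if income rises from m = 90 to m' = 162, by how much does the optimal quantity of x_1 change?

Δx_1* = 2.2177

With perfect complements, no substitution: consume in ratio x_1:x_2 = 3:2.
Budget: p_1·x_1 + p_2·(2/3)·x_1 = m, so (3·p_1 + 2·p_2)·x_1 = 3·m.
Demand: x_1*(p_1,p_2,m) = 3·m/(3·p_1 + 2·p_2), x_2* = 2·m/(3·p_1 + 2·p_2).
Here 3·24.2 + 2·12.4 = 97.4, giving x_1* = 2.7721.
At m' = 162: x_1* = 4.9897. Change: 4.9897 − 2.7721 = 2.2177.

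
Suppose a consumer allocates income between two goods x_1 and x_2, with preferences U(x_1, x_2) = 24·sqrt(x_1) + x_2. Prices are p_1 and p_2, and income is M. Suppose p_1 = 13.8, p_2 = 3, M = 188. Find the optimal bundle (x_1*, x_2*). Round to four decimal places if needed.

x_1* = 6.8053, x_2* = 31.3623

Utility is quasi-linear in x_2; the FOC for x_1 is 12/√x_1 = p_1/p_2.
Thus x_1* = (12·p_2/p_1)² — independent of M — with the rest of income spent on x_2.
Plugging in: x_1* = (12·3/13.8)² = 6.8053, x_2* = 31.3623.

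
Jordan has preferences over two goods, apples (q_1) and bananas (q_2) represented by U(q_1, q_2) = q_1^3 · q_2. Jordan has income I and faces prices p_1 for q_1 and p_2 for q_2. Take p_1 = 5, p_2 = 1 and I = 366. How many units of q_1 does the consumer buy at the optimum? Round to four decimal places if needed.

q_1* = 54.9

MU_q_1/MU_q_2 = (3·q_2)/(q_1); tangency sets this equal to p_1/p_2.
Rearranging, p_2·q_2 = (1/3)·p_1·q_1. Substituting into the budget gives p_1·q_1·(1 + (1/3)) = I.
Demand: q_1*(p_1,p_2,I) = 0.75·I/p_1 and q_2* = 0.25·I/p_2.
At p_1=5, p_2=1, I=366: q_1* = 0.75·366/5 = 54.9.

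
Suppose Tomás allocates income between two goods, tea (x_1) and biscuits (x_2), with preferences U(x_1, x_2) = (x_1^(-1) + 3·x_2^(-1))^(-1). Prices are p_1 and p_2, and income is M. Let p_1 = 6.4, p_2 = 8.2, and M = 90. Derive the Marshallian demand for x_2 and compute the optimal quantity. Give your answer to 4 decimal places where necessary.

x_2* = 7.2683

MRS = MU_x_1/MU_x_2 = (1/3)·(x_2/x_1)^(2). Set equal to p_1/p_2.
Solve for the ratio: x_2/x_1 = [3·p_1/p_2]^(0.5).
With the ratio pinned down, the budget gives x_1* = M/(p_1 + p_2·(x_2/x_1)) and x_2* = (x_2/x_1)·x_1*.
Numerically x_2/x_1 = 1.530184, so x_1* = 90/(6.4 + 8.2·1.530184) = 4.75 and x_2* = 1.530184·4.75 = 7.2683.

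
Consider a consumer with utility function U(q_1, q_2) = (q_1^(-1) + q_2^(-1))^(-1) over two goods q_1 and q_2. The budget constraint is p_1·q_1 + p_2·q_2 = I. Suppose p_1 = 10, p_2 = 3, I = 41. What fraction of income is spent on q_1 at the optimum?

share on q_1 = 0.6461

MRS = MU_q_1/MU_q_2 = (q_2/q_1)^(2). Set equal to p_1/p_2.
Solve for the ratio: q_2/q_1 = [p_1/p_2]^(0.5).
Substitute q_2 = (q_2/q_1)·q_1 into the budget: q_1* = I/(p_1 + p_2·(q_2/q_1)).
Numerically q_2/q_1 = 1.825742, so q_1* = 41/(10 + 3·1.825742) = 2.6491 and q_2* = 1.825742·2.6491 = 4.8365.
Expenditure on q_1: 10·2.6491 = 26.4905; share = 0.6461.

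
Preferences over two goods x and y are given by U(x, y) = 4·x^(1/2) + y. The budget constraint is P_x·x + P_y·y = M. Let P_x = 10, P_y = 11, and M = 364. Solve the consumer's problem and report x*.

x* = 4.84

Utility is quasi-linear in y; the FOC for x is 2/√x = P_x/P_y.
Solve: √x = 2·P_y/P_x, so x*(P_x,P_y) = (2·P_y/P_x)², and y* = (M − P_x·x*)/P_y.
Plugging in: x* = (2·11/10)² = 4.84.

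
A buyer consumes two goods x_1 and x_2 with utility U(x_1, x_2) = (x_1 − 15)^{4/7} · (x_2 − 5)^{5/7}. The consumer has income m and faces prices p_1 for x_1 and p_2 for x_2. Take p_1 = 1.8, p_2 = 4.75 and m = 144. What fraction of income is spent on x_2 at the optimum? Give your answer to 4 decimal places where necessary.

share on x_2 = 0.5247

MRS = (4/5)·(x_2−5)/(x_1−15). Tangency with p_1/p_2 gives x_2−5 = (5/4)·(p_1/p_2)·(x_1−15).
Substituting into the budget: x_1* = 15 + 4/9·(m − 15·p_1 − 5·p_2)/p_1, and x_2* = 5 + 5/9·(…)/p_2.
Discretionary income = 144 − 15·1.8 − 5·4.75 = 93.25; x_1* = 15 + 4/9·93.25/1.8 = 38.0247; x_2* = 5 + 5/9·93.25/4.75 = 15.9064.
Expenditure on x_2: 4.75·15.9064 = 75.5556; share = 0.5247.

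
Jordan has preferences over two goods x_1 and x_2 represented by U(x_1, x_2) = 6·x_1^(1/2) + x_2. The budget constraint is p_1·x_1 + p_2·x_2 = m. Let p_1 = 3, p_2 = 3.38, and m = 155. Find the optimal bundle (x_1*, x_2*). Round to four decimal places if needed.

Set MRS = p_1/p_2: 3·x_1^(−1/2) = p_1/p_2.
Solve: √x_1 = 3·p_2/p_1, so x_1*(p_1,p_2) = (3·p_2/p_1)², and x_2* = (m − p_1·x_1*)/p_2.
Plugging in: x_1* = (3·3.38/3)² = 11.4244, x_2* = 35.718.

x_1* = 11.4244, x_2* = 35.718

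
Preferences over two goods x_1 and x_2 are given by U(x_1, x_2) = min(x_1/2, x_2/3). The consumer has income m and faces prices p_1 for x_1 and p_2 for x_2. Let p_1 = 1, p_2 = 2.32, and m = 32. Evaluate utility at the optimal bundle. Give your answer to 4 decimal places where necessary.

Here 2·1 + 3·2.32 = 8.96, giving x_1* = 7.1429 and x_2* = 10.7143.
Utility at the optimum: U(7.1429, 10.7143) = 3.5714.

V = 3.5714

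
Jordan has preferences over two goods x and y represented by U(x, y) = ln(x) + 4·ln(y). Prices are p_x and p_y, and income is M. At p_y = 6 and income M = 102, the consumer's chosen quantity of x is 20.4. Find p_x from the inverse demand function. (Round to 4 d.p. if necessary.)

p_x = 1

MU_x/MU_y = (y)/(4·x); tangency sets this equal to p_x/p_y.
Rearranging, p_y·y = 4·p_x·x. Substituting into the budget gives p_x·x·(1 + 4) = M.
Demand: x*(p_x,p_y,M) = 0.2·M/p_x and y* = 0.8·M/p_y.
Set x* = 20.4 in the demand function and solve for p_x: p_x = 1.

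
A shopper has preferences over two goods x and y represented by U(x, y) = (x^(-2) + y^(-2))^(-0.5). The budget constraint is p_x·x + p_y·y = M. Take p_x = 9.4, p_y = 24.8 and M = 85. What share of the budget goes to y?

MU_x ∝ x^(-3), MU_y ∝ y^(-3), so MRS = (y/x)^(3) = p_x/p_y.
Hence y/x = (p_x/p_y)^(1/(3)), i.e. raised to the 1/3 power.
With the ratio pinned down, the budget gives x* = M/(p_x + p_y·(y/x)) and y* = (y/x)·x*.
Numerically y/x = 0.7237, so x* = 85/(9.4 + 24.8·0.7237) = 3.1081 and y* = 0.7237·3.1081 = 2.2493.
Expenditure on y: 24.8·2.2493 = 55.7837; share = 0.6563.

share on y = 0.6563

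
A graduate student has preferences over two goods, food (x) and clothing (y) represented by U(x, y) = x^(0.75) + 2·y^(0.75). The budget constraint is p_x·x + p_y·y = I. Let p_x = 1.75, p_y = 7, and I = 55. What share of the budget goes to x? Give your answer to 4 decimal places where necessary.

From the CES first-order condition, (1/2)·(y/x)^(0.25) = p_x/p_y.
Hence y/x = (2·p_x/p_y)^(1/(0.25)), i.e. raised to the 4 power.
With the ratio pinned down, the budget gives x* = I/(p_x + p_y·(y/x)) and y* = (y/x)·x*.
Numerically y/x = 0.0625, so x* = 55/(1.75 + 7·0.0625) = 25.1429 and y* = 0.0625·25.1429 = 1.5714.
Expenditure on x: 1.75·25.1429 = 44; share = 0.8.

share on x = 0.8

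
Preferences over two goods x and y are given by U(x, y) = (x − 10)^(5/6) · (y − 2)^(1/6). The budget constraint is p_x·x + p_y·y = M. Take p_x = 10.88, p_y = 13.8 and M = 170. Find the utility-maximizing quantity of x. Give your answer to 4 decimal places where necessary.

x* = 12.5735

This is Cobb-Douglas in (x−10, y−2): tangency gives 5/6·p_y·(y−2) = 1/6·p_x·(x−10).
After buying the subsistence bundle (10, 2), a share 5/6 of the remaining income goes to x: x* = 10 + 5/6·(M − 10p_x − 2p_y)/p_x.
Discretionary income = 170 − 10·10.88 − 2·13.8 = 33.6; x* = 10 + 5/6·33.6/10.88 = 12.5735.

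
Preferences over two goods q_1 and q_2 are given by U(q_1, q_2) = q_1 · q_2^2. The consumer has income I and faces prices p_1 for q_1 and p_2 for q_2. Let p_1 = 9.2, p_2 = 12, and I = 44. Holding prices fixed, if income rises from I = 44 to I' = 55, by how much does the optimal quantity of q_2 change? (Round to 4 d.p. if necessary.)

The MRS is (1/2)·q_2/q_1. Set MRS = p_1/p_2.
Rearranging, p_2·q_2 = 2·p_1·q_1. Substituting into the budget gives p_1·q_1·(1 + 2) = I.
Demand: q_1*(p_1,p_2,I) = 1/3·I/p_1 and q_2* = 2/3·I/p_2.
At p_1=9.2, p_2=12, I=44: q_2* = 2/3·44/12 = 2.4444.
At I' = 55: q_2* = 3.0556. Change: 3.0556 − 2.4444 = 0.6111.

Δq_2* = 0.6111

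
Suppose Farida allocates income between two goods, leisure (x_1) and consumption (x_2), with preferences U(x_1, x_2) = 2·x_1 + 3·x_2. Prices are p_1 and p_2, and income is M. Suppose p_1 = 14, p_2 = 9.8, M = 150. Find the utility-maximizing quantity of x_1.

Linear utility — the consumer picks whichever good has higher MU/price: 2/14 = 0.1429 vs 3/9.8 = 0.3061.
x_2 gives more utility per dollar, so spend all income on x_2: x_2* = M/p_2, x_1* = 0.
Numerically: x_1* = 0, x_2* = 15.3061.

x_1* = 0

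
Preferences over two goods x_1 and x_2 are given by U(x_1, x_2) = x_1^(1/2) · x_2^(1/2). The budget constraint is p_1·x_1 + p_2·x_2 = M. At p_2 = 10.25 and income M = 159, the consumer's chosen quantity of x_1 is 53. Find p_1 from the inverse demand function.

The MRS is x_2/x_1. Set MRS = p_1/p_2.
Rearranging, p_2·x_2 = p_1·x_1. Substituting into the budget gives p_1·x_1·(1 + 1) = M.
Demand: x_1*(p_1,p_2,M) = 0.5·M/p_1 and x_2* = 0.5·M/p_2.
Set x_1* = 53 in the demand function and solve for p_1: p_1 = 1.5.

p_1 = 1.5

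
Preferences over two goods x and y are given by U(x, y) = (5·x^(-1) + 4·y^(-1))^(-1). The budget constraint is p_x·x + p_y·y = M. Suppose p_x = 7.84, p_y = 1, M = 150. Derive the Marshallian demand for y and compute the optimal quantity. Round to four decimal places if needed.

With the ratio pinned down, the budget gives x* = M/(p_x + p_y·(y/x)) and y* = (y/x)·x*.
Numerically y/x = 2.504396, so x* = 150/(7.84 + 1·2.504396) = 14.5006 and y* = 2.504396·14.5006 = 36.3153.

y* = 36.3153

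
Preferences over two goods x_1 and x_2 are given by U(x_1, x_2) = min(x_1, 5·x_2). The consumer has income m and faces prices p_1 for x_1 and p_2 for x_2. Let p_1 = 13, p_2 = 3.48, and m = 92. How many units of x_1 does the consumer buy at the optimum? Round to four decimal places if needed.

x_1* = 6.7173

With perfect complements, no substitution: consume in ratio x_1:x_2 = 5:1.
Budget: p_1·x_1 + p_2·(1/5)·x_1 = m, so (5·p_1 + p_2)·x_1 = 5·m.
Demand: x_1*(p_1,p_2,m) = 5·m/(5·p_1 + p_2), x_2* = m/(5·p_1 + p_2).
Here 5·13 + 3.48 = 68.48, giving x_1* = 6.7173.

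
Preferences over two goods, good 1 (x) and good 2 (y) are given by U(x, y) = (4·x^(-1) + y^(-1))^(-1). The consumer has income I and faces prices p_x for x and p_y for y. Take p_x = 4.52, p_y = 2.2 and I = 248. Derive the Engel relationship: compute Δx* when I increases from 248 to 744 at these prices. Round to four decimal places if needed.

MU_x ∝ 4·x^(-2), MU_y ∝ y^(-2), so MRS = 4·(y/x)^(2) = p_x/p_y.
Solve for the ratio: y/x = [(1/4)·p_x/p_y]^(0.5).
Substitute y = (y/x)·x into the budget: x* = I/(p_x + p_y·(y/x)).
Numerically y/x = 0.716684, so x* = 248/(4.52 + 2.2·0.716684) = 40.6777.
At I' = 744: x* = 122.0331. Change: 122.0331 − 40.6777 = 81.3554.

Δx* = 81.3554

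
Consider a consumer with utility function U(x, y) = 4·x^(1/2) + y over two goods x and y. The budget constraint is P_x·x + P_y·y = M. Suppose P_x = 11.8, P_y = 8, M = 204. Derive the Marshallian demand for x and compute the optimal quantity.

Utility is quasi-linear in y; the FOC for x is 2/√x = P_x/P_y.
Thus x* = (2·P_y/P_x)² — independent of M — with the rest of income spent on y.
Plugging in: x* = (2·8/11.8)² = 1.8386.

x* = 1.8386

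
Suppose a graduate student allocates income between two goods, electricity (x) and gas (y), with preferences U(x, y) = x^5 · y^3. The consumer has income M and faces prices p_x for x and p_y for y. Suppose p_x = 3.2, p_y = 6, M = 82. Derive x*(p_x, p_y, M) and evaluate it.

x* = 16.0156

MU_x/MU_y = (5·y)/(3·x); tangency sets this equal to p_x/p_y.
Rearranging, p_y·y = (3/5)·p_x·x. Substituting into the budget gives p_x·x·(1 + (3/5)) = M.
Demand: x*(p_x,p_y,M) = 0.625·M/p_x and y* = 0.375·M/p_y.
At p_x=3.2, p_y=6, M=82: x* = 0.625·82/3.2 = 16.0156.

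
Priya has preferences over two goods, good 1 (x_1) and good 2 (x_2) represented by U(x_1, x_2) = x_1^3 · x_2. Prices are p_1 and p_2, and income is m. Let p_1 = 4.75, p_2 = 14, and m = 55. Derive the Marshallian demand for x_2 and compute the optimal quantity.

x_2* = 0.9821

Demand: x_1*(p_1,p_2,m) = 0.75·m/p_1 and x_2* = 0.25·m/p_2.
At p_1=4.75, p_2=14, m=55: x_2* = 0.25·55/14 = 0.9821.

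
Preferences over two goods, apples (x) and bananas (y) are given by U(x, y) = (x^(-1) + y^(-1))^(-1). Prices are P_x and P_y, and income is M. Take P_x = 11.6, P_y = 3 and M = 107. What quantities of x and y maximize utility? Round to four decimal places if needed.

From the CES first-order condition, (y/x)^(2) = P_x/P_y.
Hence y/x = (P_x/P_y)^(1/(2)), i.e. raised to the 0.5 power.
With the ratio pinned down, the budget gives x* = M/(P_x + P_y·(y/x)) and y* = (y/x)·x*.
Numerically y/x = 1.966384, so x* = 107/(11.6 + 3·1.966384) = 6.1146 and y* = 1.966384·6.1146 = 12.0236.

x* = 6.1146, y* = 12.0236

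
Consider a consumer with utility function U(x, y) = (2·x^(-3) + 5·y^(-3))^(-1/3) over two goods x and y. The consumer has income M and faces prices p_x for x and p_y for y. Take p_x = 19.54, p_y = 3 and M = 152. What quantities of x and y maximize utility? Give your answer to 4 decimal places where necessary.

x* = 5.9453, y* = 11.9429

Substitute y = (y/x)·x into the budget: x* = M/(p_x + p_y·(y/x)).
Numerically y/x = 2.008796, so x* = 152/(19.54 + 3·2.008796) = 5.9453 and y* = 2.008796·5.9453 = 11.9429.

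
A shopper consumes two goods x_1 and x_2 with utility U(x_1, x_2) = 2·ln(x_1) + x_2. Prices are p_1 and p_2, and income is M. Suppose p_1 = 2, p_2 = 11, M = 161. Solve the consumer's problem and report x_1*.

Set MRS = p_1/p_2: (2/x_1)/1 = p_1/p_2.
So x_1*(p_1,p_2) = 2·p_2/p_1, independent of income; and x_2* = (M − 2·p_2)/p_2.
At the given prices: x_1* = 2·11/2 = 11.

x_1* = 11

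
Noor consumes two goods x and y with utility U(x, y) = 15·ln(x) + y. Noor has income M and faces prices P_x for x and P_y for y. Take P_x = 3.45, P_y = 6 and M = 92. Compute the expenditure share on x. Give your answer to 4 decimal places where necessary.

MU_x = 15/x, MU_y = 1. Tangency: 15/x = P_x/P_y.
So x*(P_x,P_y) = 15·P_y/P_x, independent of income; and y* = (M − 15·P_y)/P_y.
At the given prices: x* = 15·6/3.45 = 26.087, and y* = 0.3333.
Expenditure on x: 3.45·26.087 = 90; share = 0.9783.

share on x = 0.9783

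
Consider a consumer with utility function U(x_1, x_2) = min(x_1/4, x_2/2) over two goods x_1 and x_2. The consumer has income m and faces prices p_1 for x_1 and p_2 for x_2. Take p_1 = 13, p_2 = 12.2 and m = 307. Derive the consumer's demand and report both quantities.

x_1* = 16.0733, x_2* = 8.0366

With perfect complements, no substitution: consume in ratio x_1:x_2 = 4:2.
Budget: p_1·x_1 + p_2·(1/2)·x_1 = m, so (4·p_1 + 2·p_2)·x_1 = 4·m.
Demand: x_1*(p_1,p_2,m) = 4·m/(4·p_1 + 2·p_2), x_2* = 2·m/(4·p_1 + 2·p_2).
Here 4·13 + 2·12.2 = 76.4, giving x_1* = 16.0733 and x_2* = 8.0366.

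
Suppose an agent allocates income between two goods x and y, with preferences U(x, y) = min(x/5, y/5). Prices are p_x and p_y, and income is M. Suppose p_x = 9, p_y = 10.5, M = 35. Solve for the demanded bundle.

x* = 1.7949, y* = 1.7949

Leontief preferences: the optimum is at the kink where x/5 = y/5, i.e. y = x.
Budget: p_x·x + p_y·x = M, so (5·p_x + 5·p_y)·x = 5·M.
Demand: x*(p_x,p_y,M) = 5·M/(5·p_x + 5·p_y), y* = 5·M/(5·p_x + 5·p_y).
Here 5·9 + 5·10.5 = 97.5, giving x* = 1.7949 and y* = 1.7949.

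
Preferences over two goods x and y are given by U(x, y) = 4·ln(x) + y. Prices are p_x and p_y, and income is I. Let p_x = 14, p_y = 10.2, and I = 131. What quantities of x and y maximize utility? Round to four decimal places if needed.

x* = 2.9143, y* = 8.8431

Set MRS = p_x/p_y: (4/x)/1 = p_x/p_y.
So x*(p_x,p_y) = 4·p_y/p_x, independent of income; and y* = (I − 4·p_y)/p_y.
At the given prices: x* = 4·10.2/14 = 2.9143, and y* = 8.8431.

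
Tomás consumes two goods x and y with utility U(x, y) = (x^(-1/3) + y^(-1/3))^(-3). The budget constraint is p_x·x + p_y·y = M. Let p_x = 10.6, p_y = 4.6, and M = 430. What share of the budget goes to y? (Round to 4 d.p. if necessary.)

share on y = 0.448

From the CES first-order condition, (y/x)^(4/3) = p_x/p_y.
Hence y/x = (p_x/p_y)^(1/(4/3)), i.e. raised to the 0.75 power.
Substitute y = (y/x)·x into the budget: x* = M/(p_x + p_y·(y/x)).
Numerically y/x = 1.870299, so x* = 430/(10.6 + 4.6·1.870299) = 22.3919 and y* = 1.870299·22.3919 = 41.8795.
Expenditure on y: 4.6·41.8795 = 192.6459; share = 0.448.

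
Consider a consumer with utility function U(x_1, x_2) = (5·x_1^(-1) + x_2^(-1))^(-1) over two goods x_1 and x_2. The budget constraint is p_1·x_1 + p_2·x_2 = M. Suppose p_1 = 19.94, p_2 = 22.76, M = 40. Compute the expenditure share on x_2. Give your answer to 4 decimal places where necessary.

MU_x_1 ∝ 5·x_1^(-2), MU_x_2 ∝ x_2^(-2), so MRS = 5·(x_2/x_1)^(2) = p_1/p_2.
Hence x_2/x_1 = ((1/5)·p_1/p_2)^(1/(2)), i.e. raised to the 0.5 power.
Substitute x_2 = (x_2/x_1)·x_1 into the budget: x_1* = M/(p_1 + p_2·(x_2/x_1)).
Numerically x_2/x_1 = 0.418593, so x_1* = 40/(19.94 + 22.76·0.418593) = 1.3574 and x_2* = 0.418593·1.3574 = 0.5682.
Expenditure on x_2: 22.76·0.5682 = 12.9326; share = 0.3233.

share on x_2 = 0.3233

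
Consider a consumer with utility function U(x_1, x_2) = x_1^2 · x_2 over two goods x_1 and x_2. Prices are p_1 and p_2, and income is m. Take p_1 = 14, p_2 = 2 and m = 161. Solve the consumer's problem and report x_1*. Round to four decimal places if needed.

MU_x_1/MU_x_2 = (2·x_2)/(x_1); tangency sets this equal to p_1/p_2.
So 2·p_2·x_2 = p_1·x_1; combined with the budget, a share 2/3 of income goes to x_1.
Demand: x_1*(p_1,p_2,m) = 2/3·m/p_1 and x_2* = 1/3·m/p_2.
At p_1=14, p_2=2, m=161: x_1* = 2/3·161/14 = 7.6667.

x_1* = 7.6667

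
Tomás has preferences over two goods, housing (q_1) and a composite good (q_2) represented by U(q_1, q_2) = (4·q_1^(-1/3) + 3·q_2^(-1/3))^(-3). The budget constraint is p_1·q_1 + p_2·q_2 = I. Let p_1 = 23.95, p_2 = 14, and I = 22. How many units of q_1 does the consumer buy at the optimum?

With the ratio pinned down, the budget gives q_1* = I/(p_1 + p_2·(q_2/q_1)) and q_2* = (q_2/q_1)·q_1*.
Numerically q_2/q_1 = 1.205533, so q_1* = 22/(23.95 + 14·1.205533) = 0.5389.

q_1* = 0.5389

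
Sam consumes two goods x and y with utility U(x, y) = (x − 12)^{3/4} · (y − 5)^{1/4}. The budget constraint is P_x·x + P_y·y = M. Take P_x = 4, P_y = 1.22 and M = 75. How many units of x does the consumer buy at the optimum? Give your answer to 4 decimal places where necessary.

x* = 15.9187

MRS = 3·(y−5)/(x−12). Tangency with P_x/P_y gives y−5 = (1/3)·(P_x/P_y)·(x−12).
After buying the subsistence bundle (12, 5), a share 0.75 of the remaining income goes to x: x* = 12 + 0.75·(M − 12P_x − 5P_y)/P_x.
Discretionary income = 75 − 12·4 − 5·1.22 = 20.9; x* = 12 + 0.75·20.9/4 = 15.9187.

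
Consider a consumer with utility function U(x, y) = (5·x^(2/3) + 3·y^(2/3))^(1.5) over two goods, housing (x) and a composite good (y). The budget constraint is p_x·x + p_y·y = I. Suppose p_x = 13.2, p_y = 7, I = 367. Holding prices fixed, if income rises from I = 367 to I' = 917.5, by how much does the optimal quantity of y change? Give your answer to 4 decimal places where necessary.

Δy* = 34.1636

Numerically y/x = 1.448376, so x* = 367/(13.2 + 7·1.448376) = 15.725 and y* = 1.448376·15.725 = 22.7757.
At I' = 917.5: y* = 56.9393. Change: 56.9393 − 22.7757 = 34.1636.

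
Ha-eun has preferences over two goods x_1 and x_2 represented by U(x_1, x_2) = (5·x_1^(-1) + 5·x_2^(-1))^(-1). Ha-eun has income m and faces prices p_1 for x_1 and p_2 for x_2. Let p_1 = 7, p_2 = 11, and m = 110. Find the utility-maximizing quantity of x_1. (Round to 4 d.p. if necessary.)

With the ratio pinned down, the budget gives x_1* = m/(p_1 + p_2·(x_2/x_1)) and x_2* = (x_2/x_1)·x_1*.
Numerically x_2/x_1 = 0.797724, so x_1* = 110/(7 + 11·0.797724) = 6.9731.

x_1* = 6.9731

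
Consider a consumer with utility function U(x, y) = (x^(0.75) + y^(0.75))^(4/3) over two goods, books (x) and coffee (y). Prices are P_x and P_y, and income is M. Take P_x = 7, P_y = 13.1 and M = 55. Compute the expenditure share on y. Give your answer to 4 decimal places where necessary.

With the ratio pinned down, the budget gives x* = M/(P_x + P_y·(y/x)) and y* = (y/x)·x*.
Numerically y/x = 0.081528, so x* = 55/(7 + 13.1·0.081528) = 6.817 and y* = 0.081528·6.817 = 0.5558.
Expenditure on y: 13.1·0.5558 = 7.2807; share = 0.1324.

share on y = 0.1324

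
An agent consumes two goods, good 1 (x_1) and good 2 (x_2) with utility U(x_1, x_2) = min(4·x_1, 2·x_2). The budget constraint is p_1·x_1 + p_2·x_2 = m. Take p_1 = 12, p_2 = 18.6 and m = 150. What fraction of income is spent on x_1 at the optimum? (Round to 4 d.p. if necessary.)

share on x_1 = 0.2439

With perfect complements, no substitution: consume in ratio x_1:x_2 = 2:4.
Budget: p_1·x_1 + p_2·2·x_1 = m, so (2·p_1 + 4·p_2)·x_1 = 2·m.
Demand: x_1*(p_1,p_2,m) = 2·m/(2·p_1 + 4·p_2), x_2* = 4·m/(2·p_1 + 4·p_2).
Here 2·12 + 4·18.6 = 98.4, giving x_1* = 3.0488 and x_2* = 6.0976.
Expenditure on x_1: 12·3.0488 = 36.5854; share = 0.2439.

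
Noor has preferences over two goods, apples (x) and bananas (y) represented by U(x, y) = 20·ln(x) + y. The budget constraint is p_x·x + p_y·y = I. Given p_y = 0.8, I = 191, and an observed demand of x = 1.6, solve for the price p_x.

p_x = 10

Set MRS = p_x/p_y: (20/x)/1 = p_x/p_y.
So x*(p_x,p_y) = 20·p_y/p_x, independent of income; and y* = (I − 20·p_y)/p_y.
Set x* = 1.6 in the demand function and solve for p_x: p_x = 10.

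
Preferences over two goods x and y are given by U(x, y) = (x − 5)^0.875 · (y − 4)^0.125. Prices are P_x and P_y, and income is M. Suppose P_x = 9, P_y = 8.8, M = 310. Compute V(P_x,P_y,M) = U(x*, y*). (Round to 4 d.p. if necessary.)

V = 17.567

Substituting into the budget: x* = 5 + 0.875·(M − 5·P_x − 4·P_y)/P_x, and y* = 4 + 0.125·(…)/P_y.
Discretionary income = 310 − 5·9 − 4·8.8 = 229.8; x* = 5 + 0.875·229.8/9 = 27.3417; y* = 4 + 0.125·229.8/8.8 = 7.2642.
Utility at the optimum: U(27.3417, 7.2642) = 17.567.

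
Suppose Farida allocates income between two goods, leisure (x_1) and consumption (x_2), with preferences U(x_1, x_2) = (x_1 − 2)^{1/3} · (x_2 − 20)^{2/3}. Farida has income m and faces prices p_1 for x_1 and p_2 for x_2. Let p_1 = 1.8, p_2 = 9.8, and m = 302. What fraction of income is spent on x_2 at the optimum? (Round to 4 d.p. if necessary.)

Let x_1' = x_1−2, x_2' = x_2−20. MRS = (1/2)·x_2'/x_1' = p_1/p_2.
Substituting into the budget: x_1* = 2 + 1/3·(m − 2·p_1 − 20·p_2)/p_1, and x_2* = 20 + 2/3·(…)/p_2.
Discretionary income = 302 − 2·1.8 − 20·9.8 = 102.4; x_1* = 2 + 1/3·102.4/1.8 = 20.963; x_2* = 20 + 2/3·102.4/9.8 = 26.966.
Expenditure on x_2: 9.8·26.966 = 264.2667; share = 0.8751.

share on x_2 = 0.8751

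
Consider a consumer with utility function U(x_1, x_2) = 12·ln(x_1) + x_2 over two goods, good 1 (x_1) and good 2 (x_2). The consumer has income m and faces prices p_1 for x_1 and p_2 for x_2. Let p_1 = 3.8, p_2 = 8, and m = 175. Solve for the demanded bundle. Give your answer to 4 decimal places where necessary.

x_1* = 25.2632, x_2* = 9.875

Set MRS = p_1/p_2: (12/x_1)/1 = p_1/p_2.
So x_1*(p_1,p_2) = 12·p_2/p_1, independent of income; and x_2* = (m − 12·p_2)/p_2.
At the given prices: x_1* = 12·8/3.8 = 25.2632, and x_2* = 9.875.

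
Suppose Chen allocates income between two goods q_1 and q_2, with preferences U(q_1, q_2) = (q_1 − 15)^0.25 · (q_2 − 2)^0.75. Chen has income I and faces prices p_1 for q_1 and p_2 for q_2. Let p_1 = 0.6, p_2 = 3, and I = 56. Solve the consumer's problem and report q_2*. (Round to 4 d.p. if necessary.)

q_2* = 12.25

MRS = (1/3)·(q_2−2)/(q_1−15). Tangency with p_1/p_2 gives q_2−2 = 3·(p_1/p_2)·(q_1−15).
Substituting into the budget: q_1* = 15 + 0.25·(I − 15·p_1 − 2·p_2)/p_1, and q_2* = 2 + 0.75·(…)/p_2.
Discretionary income = 56 − 15·0.6 − 2·3 = 41; q_2* = 2 + 0.75·41/3 = 12.25.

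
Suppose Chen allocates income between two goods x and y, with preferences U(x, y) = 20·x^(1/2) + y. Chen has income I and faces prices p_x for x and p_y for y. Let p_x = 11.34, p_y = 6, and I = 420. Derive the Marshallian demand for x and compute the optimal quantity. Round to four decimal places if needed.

x* = 27.9947

MU_x = 10/√x, MU_y = 1. Tangency: 10/√x = p_x/p_y.
Thus x* = (10·p_y/p_x)² — independent of I — with the rest of income spent on y.
Plugging in: x* = (10·6/11.34)² = 27.9947.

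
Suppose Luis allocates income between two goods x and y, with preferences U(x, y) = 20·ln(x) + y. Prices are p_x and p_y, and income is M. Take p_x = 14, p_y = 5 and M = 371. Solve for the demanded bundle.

x* = 7.1429, y* = 54.2

So x*(p_x,p_y) = 20·p_y/p_x, independent of income; and y* = (M − 20·p_y)/p_y.
At the given prices: x* = 20·5/14 = 7.1429, and y* = 54.2.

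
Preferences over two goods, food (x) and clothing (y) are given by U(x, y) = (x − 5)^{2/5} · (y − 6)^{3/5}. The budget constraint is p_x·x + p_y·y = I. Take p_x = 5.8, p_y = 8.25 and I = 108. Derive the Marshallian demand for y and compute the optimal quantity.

y* = 8.1455

Let x' = x−5, y' = y−6. MRS = (2/3)·y'/x' = p_x/p_y.
Substituting into the budget: x* = 5 + 0.4·(I − 5·p_x − 6·p_y)/p_x, and y* = 6 + 0.6·(…)/p_y.
Discretionary income = 108 − 5·5.8 − 6·8.25 = 29.5; y* = 6 + 0.6·29.5/8.25 = 8.1455.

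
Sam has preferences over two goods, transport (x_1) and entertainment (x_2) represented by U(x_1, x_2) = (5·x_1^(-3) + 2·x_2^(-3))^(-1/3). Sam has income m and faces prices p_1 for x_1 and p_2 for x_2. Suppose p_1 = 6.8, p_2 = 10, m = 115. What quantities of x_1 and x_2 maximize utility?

Substitute x_2 = (x_2/x_1)·x_1 into the budget: x_1* = m/(p_1 + p_2·(x_2/x_1)).
Numerically x_2/x_1 = 0.722175, so x_1* = 115/(6.8 + 10·0.722175) = 8.2015 and x_2* = 0.722175·8.2015 = 5.9229.

x_1* = 8.2015, x_2* = 5.9229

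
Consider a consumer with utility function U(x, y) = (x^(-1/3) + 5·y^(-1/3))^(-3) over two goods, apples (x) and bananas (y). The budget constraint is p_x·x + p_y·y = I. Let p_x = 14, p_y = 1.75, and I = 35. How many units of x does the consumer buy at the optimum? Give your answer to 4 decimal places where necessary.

MU_x ∝ x^(-4/3), MU_y ∝ 5·y^(-4/3), so MRS = (1/5)·(y/x)^(4/3) = p_x/p_y.
Hence y/x = (5·p_x/p_y)^(1/(4/3)), i.e. raised to the 0.75 power.
With the ratio pinned down, the budget gives x* = I/(p_x + p_y·(y/x)) and y* = (y/x)·x*.
Numerically y/x = 15.905415, so x* = 35/(14 + 1.75·15.905415) = 0.8366.

x* = 0.8366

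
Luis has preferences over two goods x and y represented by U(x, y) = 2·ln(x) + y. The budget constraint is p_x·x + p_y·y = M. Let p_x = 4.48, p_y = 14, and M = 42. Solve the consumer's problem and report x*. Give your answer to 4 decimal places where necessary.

x* = 6.25

Set MRS = p_x/p_y: (2/x)/1 = p_x/p_y.
So x*(p_x,p_y) = 2·p_y/p_x, independent of income; and y* = (M − 2·p_y)/p_y.
At the given prices: x* = 2·14/4.48 = 6.25.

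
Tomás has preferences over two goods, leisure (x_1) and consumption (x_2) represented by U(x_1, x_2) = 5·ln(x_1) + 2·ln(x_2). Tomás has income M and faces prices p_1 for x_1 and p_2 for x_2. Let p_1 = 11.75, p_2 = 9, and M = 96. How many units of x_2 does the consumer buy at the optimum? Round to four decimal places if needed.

x_2* = 3.0476

At p_1=11.75, p_2=9, M=96: x_2* = 2/7·96/9 = 3.0476.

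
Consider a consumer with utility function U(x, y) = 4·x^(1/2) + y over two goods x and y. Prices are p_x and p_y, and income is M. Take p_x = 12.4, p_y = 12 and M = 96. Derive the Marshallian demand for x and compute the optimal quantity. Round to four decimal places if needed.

Set MRS = p_x/p_y: 2·x^(−1/2) = p_x/p_y.
Thus x* = (2·p_y/p_x)² — independent of M — with the rest of income spent on y.
Plugging in: x* = (2·12/12.4)² = 3.7461.

x* = 3.7461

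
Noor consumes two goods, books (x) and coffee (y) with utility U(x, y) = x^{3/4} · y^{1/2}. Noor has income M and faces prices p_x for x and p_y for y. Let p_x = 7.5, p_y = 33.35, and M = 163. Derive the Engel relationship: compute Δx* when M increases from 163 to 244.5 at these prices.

The MRS is (3/2)·y/x. Set MRS = p_x/p_y.
So 0.75·p_y·y = 0.5·p_x·x; combined with the budget, a share 0.6 of income goes to x.
Demand: x*(p_x,p_y,M) = 0.6·M/p_x and y* = 0.4·M/p_y.
At p_x=7.5, p_y=33.35, M=163: x* = 0.6·163/7.5 = 13.04.
At M' = 244.5: x* = 19.56. Change: 19.56 − 13.04 = 6.52.

Δx* = 6.52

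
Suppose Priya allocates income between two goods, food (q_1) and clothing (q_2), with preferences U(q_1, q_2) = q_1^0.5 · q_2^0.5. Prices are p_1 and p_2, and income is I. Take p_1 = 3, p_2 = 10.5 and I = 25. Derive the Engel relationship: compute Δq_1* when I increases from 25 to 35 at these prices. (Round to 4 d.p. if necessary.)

Δq_1* = 1.6667

At p_1=3, p_2=10.5, I=25: q_1* = 0.5·25/3 = 4.1667.
At I' = 35: q_1* = 5.8333. Change: 5.8333 − 4.1667 = 1.6667.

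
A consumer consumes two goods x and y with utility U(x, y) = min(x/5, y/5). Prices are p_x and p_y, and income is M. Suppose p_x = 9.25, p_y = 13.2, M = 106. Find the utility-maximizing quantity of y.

y* = 4.7216

With perfect complements, no substitution: consume in ratio x:y = 5:5.
Budget: p_x·x + p_y·x = M, so (5·p_x + 5·p_y)·x = 5·M.
Demand: x*(p_x,p_y,M) = 5·M/(5·p_x + 5·p_y), y* = 5·M/(5·p_x + 5·p_y).
Here 5·9.25 + 5·13.2 = 112.25, giving y* = 4.7216.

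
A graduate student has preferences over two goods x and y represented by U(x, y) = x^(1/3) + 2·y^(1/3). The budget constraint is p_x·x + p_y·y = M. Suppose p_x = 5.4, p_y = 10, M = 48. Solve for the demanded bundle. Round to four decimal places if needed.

x* = 2.8874, y* = 3.2408

Substitute y = (y/x)·x into the budget: x* = M/(p_x + p_y·(y/x)).
Numerically y/x = 1.122369, so x* = 48/(5.4 + 10·1.122369) = 2.8874 and y* = 1.122369·2.8874 = 3.2408.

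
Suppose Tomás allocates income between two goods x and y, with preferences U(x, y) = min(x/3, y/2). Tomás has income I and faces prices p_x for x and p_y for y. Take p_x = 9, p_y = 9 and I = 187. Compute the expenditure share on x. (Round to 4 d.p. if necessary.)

With perfect complements, no substitution: consume in ratio x:y = 3:2.
Budget: p_x·x + p_y·(2/3)·x = I, so (3·p_x + 2·p_y)·x = 3·I.
Demand: x*(p_x,p_y,I) = 3·I/(3·p_x + 2·p_y), y* = 2·I/(3·p_x + 2·p_y).
Here 3·9 + 2·9 = 45, giving x* = 12.4667 and y* = 8.3111.
Expenditure on x: 9·12.4667 = 112.2; share = 0.6.

share on x = 0.6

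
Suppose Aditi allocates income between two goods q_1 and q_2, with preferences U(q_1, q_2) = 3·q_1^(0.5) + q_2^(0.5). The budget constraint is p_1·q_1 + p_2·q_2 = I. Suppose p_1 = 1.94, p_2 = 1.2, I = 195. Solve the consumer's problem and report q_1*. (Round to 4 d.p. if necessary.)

q_1* = 85.2093

MRS = MU_q_1/MU_q_2 = 3·(q_2/q_1)^(0.5). Set equal to p_1/p_2.
Hence q_2/q_1 = ((1/3)·p_1/p_2)^(1/(0.5)), i.e. raised to the 2 power.
With the ratio pinned down, the budget gives q_1* = I/(p_1 + p_2·(q_2/q_1)) and q_2* = (q_2/q_1)·q_1*.
Numerically q_2/q_1 = 0.290401, so q_1* = 195/(1.94 + 1.2·0.290401) = 85.2093.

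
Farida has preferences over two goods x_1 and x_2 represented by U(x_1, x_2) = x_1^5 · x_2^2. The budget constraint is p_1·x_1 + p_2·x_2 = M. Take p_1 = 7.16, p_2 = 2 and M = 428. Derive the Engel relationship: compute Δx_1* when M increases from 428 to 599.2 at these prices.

Δx_1* = 17.079

Tangency: MRS = (5/2)·x_2/x_1 = p_1/p_2.
Rearranging, p_2·x_2 = (2/5)·p_1·x_1. Substituting into the budget gives p_1·x_1·(1 + (2/5)) = M.
Demand: x_1*(p_1,p_2,M) = 5/7·M/p_1 and x_2* = 2/7·M/p_2.
At p_1=7.16, p_2=2, M=428: x_1* = 5/7·428/7.16 = 42.6975.
At M' = 599.2: x_1* = 59.7765. Change: 59.7765 − 42.6975 = 17.079.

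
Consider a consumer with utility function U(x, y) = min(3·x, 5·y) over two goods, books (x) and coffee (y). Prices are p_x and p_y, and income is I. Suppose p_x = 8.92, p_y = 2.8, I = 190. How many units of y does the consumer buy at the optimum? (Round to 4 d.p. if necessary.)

Leontief preferences: the optimum is at the kink where x/5 = y/3, i.e. y = (3/5)·x.
Budget: p_x·x + p_y·(3/5)·x = I, so (5·p_x + 3·p_y)·x = 5·I.
Demand: x*(p_x,p_y,I) = 5·I/(5·p_x + 3·p_y), y* = 3·I/(5·p_x + 3·p_y).
Here 5·8.92 + 3·2.8 = 53, giving y* = 10.7547.

y* = 10.7547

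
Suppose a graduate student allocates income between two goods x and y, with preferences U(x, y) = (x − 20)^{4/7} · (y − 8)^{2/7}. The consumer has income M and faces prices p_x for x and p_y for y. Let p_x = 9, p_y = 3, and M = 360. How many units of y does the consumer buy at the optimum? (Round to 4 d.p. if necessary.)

MRS = 2·(y−8)/(x−20). Tangency with p_x/p_y gives y−8 = (1/2)·(p_x/p_y)·(x−20).
After buying the subsistence bundle (20, 8), a share 2/3 of the remaining income goes to x: x* = 20 + 2/3·(M − 20p_x − 8p_y)/p_x.
Discretionary income = 360 − 20·9 − 8·3 = 156; y* = 8 + 1/3·156/3 = 25.3333.

y* = 25.3333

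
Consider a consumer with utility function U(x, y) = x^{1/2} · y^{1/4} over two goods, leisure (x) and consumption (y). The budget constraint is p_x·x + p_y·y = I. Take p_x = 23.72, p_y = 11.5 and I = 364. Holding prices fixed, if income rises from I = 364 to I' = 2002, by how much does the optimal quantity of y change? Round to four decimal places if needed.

Tangency: MRS = 2·y/x = p_x/p_y.
Rearranging, p_y·y = (1/2)·p_x·x. Substituting into the budget gives p_x·x·(1 + (1/2)) = I.
Demand: x*(p_x,p_y,I) = 2/3·I/p_x and y* = 1/3·I/p_y.
At p_x=23.72, p_y=11.5, I=364: y* = 1/3·364/11.5 = 10.5507.
At I' = 2002: y* = 58.029. Change: 58.029 − 10.5507 = 47.4783.

Δy* = 47.4783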